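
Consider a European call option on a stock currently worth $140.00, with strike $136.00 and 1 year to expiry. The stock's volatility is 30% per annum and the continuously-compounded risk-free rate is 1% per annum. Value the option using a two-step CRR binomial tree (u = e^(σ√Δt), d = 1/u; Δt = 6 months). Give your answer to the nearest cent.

$18.23

CRR parameters: u = e^(σ√Δt) = e^(0.3·√0.5) = 1.2363, d = 1/u = 0.8089
Per-period rate: rΔt = 0.01·0.5 = 0.005, so R = e^0.005 = 1.0050
Risk-neutral probability p = (e^0.005 − 0.8089)/(1.2363 − 0.8089) = 0.1962/0.4275 = 0.4589
Terminal stock prices: S_uu = 214, S_ud = 140, S_dd = 91.6
Terminal payoffs (S − K): max(77.99, 0) = 77.99, max(4, 0) = 4, max(-44.4, 0) = 0
Node u (S = 173.1): V_u = e^(−0.005)·[0.4589·77.9851 + 0.5411·4.0000] = 37.7619
Node d (S = 113.2): V_d = e^(−0.005)·[0.4589·4.0000 + 0.5411·0.0000] = 1.8264
Node 0 (S = 140): V_0 = e^(−0.005)·[0.4589·37.7619 + 0.5411·1.8264] = 18.2255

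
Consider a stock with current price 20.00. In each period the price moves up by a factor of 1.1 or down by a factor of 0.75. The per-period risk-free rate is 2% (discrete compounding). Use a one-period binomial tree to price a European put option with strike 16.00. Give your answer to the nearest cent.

0.22

Risk-neutral probability p = (1 + 0.02 − 0.75)/(1.1 − 0.75) = 0.2700/0.3500 = 0.7714
Terminal stock prices: S_u = 22, S_d = 15
Terminal payoffs (K − S): max(-6, 0) = 0, max(1, 0) = 1
Node 0 (S = 20): V_0 = 1/1.02·[0.7714·0.0000 + 0.2286·1.0000] = 0.2241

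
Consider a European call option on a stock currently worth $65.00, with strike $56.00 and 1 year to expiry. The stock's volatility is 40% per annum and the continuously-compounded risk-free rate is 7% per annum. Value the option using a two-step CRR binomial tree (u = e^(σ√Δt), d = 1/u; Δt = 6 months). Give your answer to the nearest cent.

CRR parameters: u = e^(σ√Δt) = e^(0.4·√0.5) = 1.3269, d = 1/u = 0.7536
Per-period rate: rΔt = 0.07·0.5 = 0.035, so R = e^0.035 = 1.0356
Risk-neutral probability p = (e^0.035 − 0.7536)/(1.3269 − 0.7536) = 0.2820/0.5733 = 0.4919
Terminal stock prices: S_uu = 114.4, S_ud = 65, S_dd = 36.92
Terminal payoffs (S − K): max(58.44, 0) = 58.44, max(9, 0) = 9, max(-19.08, 0) = 0
Node u (S = 86.25): V_u = e^(−0.035)·[0.4919·58.4425 + 0.5081·9.0000] = 32.1744
Node d (S = 48.99): V_d = e^(−0.035)·[0.4919·9.0000 + 0.5081·0.0000] = 4.2748
Node 0 (S = 65): V_0 = e^(−0.035)·[0.4919·32.1744 + 0.5081·4.2748] = 17.3793

$17.38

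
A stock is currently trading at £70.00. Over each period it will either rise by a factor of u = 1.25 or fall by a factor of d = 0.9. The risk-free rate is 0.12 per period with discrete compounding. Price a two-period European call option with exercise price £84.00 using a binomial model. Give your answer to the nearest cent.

£7.99

Risk-neutral probability p = (1 + 0.12 − 0.9)/(1.25 − 0.9) = 0.2200/0.3500 = 0.6286
Terminal stock prices: S_uu = 109.4, S_ud = 78.75, S_dd = 56.7
Terminal payoffs (S − K): max(25.38, 0) = 25.38, max(-5.25, 0) = 0, max(-27.3, 0) = 0
Node u (S = 87.5): V_u = 1/1.12·[0.6286·25.3750 + 0.3714·0.0000] = 14.2411
Node d (S = 63): V_d = 1/1.12·[0.6286·0.0000 + 0.3714·0.0000] = 0.0000
Node 0 (S = 70): V_0 = 1/1.12·[0.6286·14.2411 + 0.3714·0.0000] = 7.9924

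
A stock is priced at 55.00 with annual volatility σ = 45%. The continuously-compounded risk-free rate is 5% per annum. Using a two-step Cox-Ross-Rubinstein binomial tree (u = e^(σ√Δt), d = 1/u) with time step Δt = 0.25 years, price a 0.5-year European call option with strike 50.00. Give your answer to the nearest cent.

CRR parameters: u = e^(σ√Δt) = e^(0.45·√0.25) = 1.2523, d = 1/u = 0.7985
Per-period rate: rΔt = 0.05·0.25 = 0.0125, so R = e^0.0125 = 1.0126
Risk-neutral probability p = (e^0.0125 − 0.7985)/(1.2523 − 0.7985) = 0.2141/0.4538 = 0.4717
Terminal stock prices: S_uu = 86.26, S_ud = 55, S_dd = 35.07
Terminal payoffs (S − K): max(36.26, 0) = 36.26, max(5, 0) = 5, max(-14.93, 0) = 0
Node u (S = 68.88): V_u = e^(−0.0125)·[0.4717·36.2572 + 0.5283·5.0000] = 19.4989
Node d (S = 43.92): V_d = e^(−0.0125)·[0.4717·5.0000 + 0.5283·0.0000] = 2.3292
Node 0 (S = 55): V_0 = e^(−0.0125)·[0.4717·19.4989 + 0.5283·2.3292] = 10.2987

10.30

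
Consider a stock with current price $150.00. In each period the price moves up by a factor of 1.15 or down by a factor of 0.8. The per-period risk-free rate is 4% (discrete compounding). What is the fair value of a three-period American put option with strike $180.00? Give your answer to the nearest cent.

Risk-neutral probability p = (1 + 0.04 − 0.8)/(1.15 − 0.8) = 0.2400/0.3500 = 0.6857
Terminal stock prices: S_uuu = 228.1, S_uud = 158.7, S_udd = 110.4, S_ddd = 76.8
Terminal payoffs (K − S): max(-48.13, 0) = 0, max(21.3, 0) = 21.3, max(69.6, 0) = 69.6, max(103.2, 0) = 103.2
Node uu (S = 198.4): continuation = 1/1.04·[0.6857·0.0000 + 0.3143·21.3000] = 6.4368; exercise value = 0.0000 ≤ continuation, so V_uu = 6.4368
Node ud (S = 138): continuation = 1/1.04·[0.6857·21.3000 + 0.3143·69.6000] = 35.0769; exercise value = 42.0000 > continuation, so V_ud = 42.0000 (exercise)
Node dd (S = 96): continuation = 1/1.04·[0.6857·69.6000 + 0.3143·103.2000] = 77.0769; exercise value = 84.0000 > continuation, so V_dd = 84.0000 (exercise)
Node u (S = 172.5): continuation = 1/1.04·[0.6857·6.4368 + 0.3143·42.0000] = 16.9364; exercise value = 7.5000 ≤ continuation, so V_u = 16.9364
Node d (S = 120): continuation = 1/1.04·[0.6857·42.0000 + 0.3143·84.0000] = 53.0769; exercise value = 60.0000 > continuation, so V_d = 60.0000 (exercise)
Node 0 (S = 150): continuation = 1/1.04·[0.6857·16.9364 + 0.3143·60.0000] = 29.2987; exercise value = 30.0000 > continuation, so V_0 = 30.0000 (exercise)

$30.00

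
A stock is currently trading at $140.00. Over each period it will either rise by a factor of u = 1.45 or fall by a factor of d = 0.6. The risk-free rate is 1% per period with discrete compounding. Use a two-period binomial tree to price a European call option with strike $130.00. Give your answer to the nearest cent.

$37.48

Risk-neutral probability p = (1 + 0.01 − 0.6)/(1.45 − 0.6) = 0.4100/0.8500 = 0.4824
Terminal stock prices: S_uu = 294.4, S_ud = 121.8, S_dd = 50.4
Terminal payoffs (S − K): max(164.4, 0) = 164.4, max(-8.2, 0) = 0, max(-79.6, 0) = 0
Node u (S = 203): V_u = 1/1.01·[0.4824·164.3500 + 0.5176·0.0000] = 78.4898
Node d (S = 84): V_d = 1/1.01·[0.4824·0.0000 + 0.5176·0.0000] = 0.0000
Node 0 (S = 140): V_0 = 1/1.01·[0.4824·78.4898 + 0.5176·0.0000] = 37.4849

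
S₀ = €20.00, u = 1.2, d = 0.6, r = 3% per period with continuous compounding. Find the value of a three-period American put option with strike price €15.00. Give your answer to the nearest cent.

Risk-neutral probability p = (e^0.03 − 0.6)/(1.2 − 0.6) = 0.4305/0.6000 = 0.7174
Terminal stock prices: S_uuu = 34.56, S_uud = 17.28, S_udd = 8.64, S_ddd = 4.32
Terminal payoffs (K − S): max(-19.56, 0) = 0, max(-2.28, 0) = 0, max(6.36, 0) = 6.36, max(10.68, 0) = 10.68
Node uu (S = 28.8): continuation = e^(−0.03)·[0.7174·0.0000 + 0.2826·0.0000] = 0.0000; exercise value = 0.0000 ≤ continuation, so V_uu = 0.0000
Node ud (S = 14.4): continuation = e^(−0.03)·[0.7174·0.0000 + 0.2826·6.3600] = 1.7441; exercise value = 0.6000 ≤ continuation, so V_ud = 1.7441
Node dd (S = 7.2): continuation = e^(−0.03)·[0.7174·6.3600 + 0.2826·10.6800] = 7.3567; exercise value = 7.8000 > continuation, so V_dd = 7.8000 (exercise)
Node u (S = 24): continuation = e^(−0.03)·[0.7174·0.0000 + 0.2826·1.7441] = 0.4783; exercise value = 0.0000 ≤ continuation, so V_u = 0.4783
Node d (S = 12): continuation = e^(−0.03)·[0.7174·1.7441 + 0.2826·7.8000] = 3.3532; exercise value = 3.0000 ≤ continuation, so V_d = 3.3532
Node 0 (S = 20): continuation = e^(−0.03)·[0.7174·0.4783 + 0.2826·3.3532] = 1.2525; exercise value = 0.0000 ≤ continuation, so V_0 = 1.2525

€1.25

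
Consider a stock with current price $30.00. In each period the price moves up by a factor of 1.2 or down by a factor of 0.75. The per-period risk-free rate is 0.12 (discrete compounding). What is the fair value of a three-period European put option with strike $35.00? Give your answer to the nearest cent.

$1.58

Risk-neutral probability p = (1 + 0.12 − 0.75)/(1.2 − 0.75) = 0.3700/0.4500 = 0.8222
Terminal stock prices: S_uuu = 51.84, S_uud = 32.4, S_udd = 20.25, S_ddd = 12.66
Terminal payoffs (K − S): max(-16.84, 0) = 0, max(2.6, 0) = 2.6, max(14.75, 0) = 14.75, max(22.34, 0) = 22.34
Node uu (S = 43.2): V_uu = 1/1.12·[0.8222·0.0000 + 0.1778·2.6000] = 0.4127
Node ud (S = 27): V_ud = 1/1.12·[0.8222·2.6000 + 0.1778·14.7500] = 4.2500
Node dd (S = 16.88): V_dd = 1/1.12·[0.8222·14.7500 + 0.1778·22.3438] = 14.3750
Node u (S = 36): V_u = 1/1.12·[0.8222·0.4127 + 0.1778·4.2500] = 0.9776
Node d (S = 22.5): V_d = 1/1.12·[0.8222·4.2500 + 0.1778·14.3750] = 5.4018
Node 0 (S = 30): V_0 = 1/1.12·[0.8222·0.9776 + 0.1778·5.4018] = 1.5751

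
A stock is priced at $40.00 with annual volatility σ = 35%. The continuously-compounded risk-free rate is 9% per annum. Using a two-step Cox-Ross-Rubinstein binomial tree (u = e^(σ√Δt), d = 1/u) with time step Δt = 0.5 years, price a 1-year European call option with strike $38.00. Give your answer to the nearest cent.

CRR parameters: u = e^(σ√Δt) = e^(0.35·√0.5) = 1.2808, d = 1/u = 0.7808
Per-period rate: rΔt = 0.09·0.5 = 0.045, so R = e^0.045 = 1.0460
Risk-neutral probability p = (e^0.045 − 0.7808)/(1.2808 − 0.7808) = 0.2653/0.5000 = 0.5305
Terminal stock prices: S_uu = 65.62, S_ud = 40, S_dd = 24.38
Terminal payoffs (S − K): max(27.62, 0) = 27.62, max(2, 0) = 2, max(-13.62, 0) = 0
Node u (S = 51.23): V_u = e^(−0.045)·[0.5305·27.6183 + 0.4695·2.0000] = 14.9042
Node d (S = 31.23): V_d = e^(−0.045)·[0.5305·2.0000 + 0.4695·0.0000] = 1.0143
Node 0 (S = 40): V_0 = e^(−0.045)·[0.5305·14.9042 + 0.4695·1.0143] = 8.0139

$8.01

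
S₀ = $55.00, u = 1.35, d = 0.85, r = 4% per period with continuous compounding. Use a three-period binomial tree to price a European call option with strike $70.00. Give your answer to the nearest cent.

$6.86

Risk-neutral probability p = (e^0.04 − 0.85)/(1.35 − 0.85) = 0.1908/0.5000 = 0.3816
Terminal stock prices: S_uuu = 135.3, S_uud = 85.2, S_udd = 53.65, S_ddd = 33.78
Terminal payoffs (S − K): max(65.32, 0) = 65.32, max(15.2, 0) = 15.2, max(-16.35, 0) = 0, max(-36.22, 0) = 0
Node uu (S = 100.2): V_uu = e^(−0.04)·[0.3816·65.3206 + 0.6184·15.2019] = 32.9822
Node ud (S = 63.11): V_ud = e^(−0.04)·[0.3816·15.2019 + 0.6184·0.0000] = 5.5739
Node dd (S = 39.74): V_dd = e^(−0.04)·[0.3816·0.0000 + 0.6184·0.0000] = 0.0000
Node u (S = 74.25): V_u = e^(−0.04)·[0.3816·32.9822 + 0.6184·5.5739] = 15.4048
Node d (S = 46.75): V_d = e^(−0.04)·[0.3816·5.5739 + 0.6184·0.0000] = 2.0437
Node 0 (S = 55): V_0 = e^(−0.04)·[0.3816·15.4048 + 0.6184·2.0437] = 6.8625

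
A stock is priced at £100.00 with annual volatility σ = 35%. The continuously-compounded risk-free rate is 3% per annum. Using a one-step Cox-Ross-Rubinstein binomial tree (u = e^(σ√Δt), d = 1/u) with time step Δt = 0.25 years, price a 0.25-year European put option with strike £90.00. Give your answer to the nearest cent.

£3.14

CRR parameters: u = e^(σ√Δt) = e^(0.35·√0.25) = 1.1912, d = 1/u = 0.8395
Per-period rate: rΔt = 0.03·0.25 = 0.0075, so R = e^0.0075 = 1.0075
Risk-neutral probability p = (e^0.0075 − 0.8395)/(1.1912 − 0.8395) = 0.1681/0.3518 = 0.4778
Terminal stock prices: S_u = 119.1, S_d = 83.95
Terminal payoffs (K − S): max(-29.12, 0) = 0, max(6.054, 0) = 6.054
Node 0 (S = 100): V_0 = e^(−0.0075)·[0.4778·0.0000 + 0.5222·6.0543] = 3.1382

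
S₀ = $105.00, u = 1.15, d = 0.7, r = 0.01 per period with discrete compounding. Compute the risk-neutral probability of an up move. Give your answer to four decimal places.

p = 0.6889

Risk-neutral probability p = (1 + 0.01 − 0.7)/(1.15 − 0.7) = 0.3100/0.4500 = 0.6889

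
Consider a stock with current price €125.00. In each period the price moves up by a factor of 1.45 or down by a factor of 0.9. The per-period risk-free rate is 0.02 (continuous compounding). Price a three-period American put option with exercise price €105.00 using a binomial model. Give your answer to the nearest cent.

€6.24

Risk-neutral probability p = (e^0.02 − 0.9)/(1.45 − 0.9) = 0.1202/0.5500 = 0.2185
Terminal stock prices: S_uuu = 381.1, S_uud = 236.5, S_udd = 146.8, S_ddd = 91.13
Terminal payoffs (K − S): max(-276.1, 0) = 0, max(-131.5, 0) = 0, max(-41.81, 0) = 0, max(13.87, 0) = 13.87
Node uu (S = 262.8): continuation = e^(−0.02)·[0.2185·0.0000 + 0.7815·0.0000] = 0.0000; exercise value = 0.0000 ≤ continuation, so V_uu = 0.0000
Node ud (S = 163.1): continuation = e^(−0.02)·[0.2185·0.0000 + 0.7815·0.0000] = 0.0000; exercise value = 0.0000 ≤ continuation, so V_ud = 0.0000
Node dd (S = 101.2): continuation = e^(−0.02)·[0.2185·0.0000 + 0.7815·13.8750] = 10.6279; exercise value = 3.7500 ≤ continuation, so V_dd = 10.6279
Node u (S = 181.2): continuation = e^(−0.02)·[0.2185·0.0000 + 0.7815·0.0000] = 0.0000; exercise value = 0.0000 ≤ continuation, so V_u = 0.0000
Node d (S = 112.5): continuation = e^(−0.02)·[0.2185·0.0000 + 0.7815·10.6279] = 8.1408; exercise value = 0.0000 ≤ continuation, so V_d = 8.1408
Node 0 (S = 125): continuation = e^(−0.02)·[0.2185·0.0000 + 0.7815·8.1408] = 6.2357; exercise value = 0.0000 ≤ continuation, so V_0 = 6.2357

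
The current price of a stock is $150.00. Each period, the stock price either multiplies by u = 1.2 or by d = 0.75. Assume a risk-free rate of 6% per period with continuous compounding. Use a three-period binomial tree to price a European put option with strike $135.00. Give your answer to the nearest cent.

Risk-neutral probability p = (e^0.06 − 0.75)/(1.2 − 0.75) = 0.3118/0.4500 = 0.6930
Terminal stock prices: S_uuu = 259.2, S_uud = 162, S_udd = 101.2, S_ddd = 63.28
Terminal payoffs (K − S): max(-124.2, 0) = 0, max(-27, 0) = 0, max(33.75, 0) = 33.75, max(71.72, 0) = 71.72
Node uu (S = 216): V_uu = e^(−0.06)·[0.6930·0.0000 + 0.3070·0.0000] = 0.0000
Node ud (S = 135): V_ud = e^(−0.06)·[0.6930·0.0000 + 0.3070·33.7500] = 9.7588
Node dd (S = 84.38): V_dd = e^(−0.06)·[0.6930·33.7500 + 0.3070·71.7188] = 42.7632
Node u (S = 180): V_u = e^(−0.06)·[0.6930·0.0000 + 0.3070·9.7588] = 2.8218
Node d (S = 112.5): V_d = e^(−0.06)·[0.6930·9.7588 + 0.3070·42.7632] = 18.7337
Node 0 (S = 150): V_0 = e^(−0.06)·[0.6930·2.8218 + 0.3070·18.7337] = 7.2584

$7.26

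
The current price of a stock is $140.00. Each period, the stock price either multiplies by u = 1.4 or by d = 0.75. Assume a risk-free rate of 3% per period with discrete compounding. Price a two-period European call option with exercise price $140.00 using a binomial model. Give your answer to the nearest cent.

$26.74

Risk-neutral probability p = (1 + 0.03 − 0.75)/(1.4 − 0.75) = 0.2800/0.6500 = 0.4308
Terminal stock prices: S_uu = 274.4, S_ud = 147, S_dd = 78.75
Terminal payoffs (S − K): max(134.4, 0) = 134.4, max(7, 0) = 7, max(-61.25, 0) = 0
Node u (S = 196): V_u = 1/1.03·[0.4308·134.4000 + 0.5692·7.0000] = 60.0777
Node d (S = 105): V_d = 1/1.03·[0.4308·7.0000 + 0.5692·0.0000] = 2.9276
Node 0 (S = 140): V_0 = 1/1.03·[0.4308·60.0777 + 0.5692·2.9276] = 26.7438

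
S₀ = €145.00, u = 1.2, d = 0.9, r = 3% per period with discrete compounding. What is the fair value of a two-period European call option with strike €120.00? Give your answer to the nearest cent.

Risk-neutral probability p = (1 + 0.03 − 0.9)/(1.2 − 0.9) = 0.1300/0.3000 = 0.4333
Terminal stock prices: S_uu = 208.8, S_ud = 156.6, S_dd = 117.5
Terminal payoffs (S − K): max(88.8, 0) = 88.8, max(36.6, 0) = 36.6, max(-2.55, 0) = 0
Node u (S = 174): V_u = 1/1.03·[0.4333·88.8000 + 0.5667·36.6000] = 57.4951
Node d (S = 130.5): V_d = 1/1.03·[0.4333·36.6000 + 0.5667·0.0000] = 15.3981
Node 0 (S = 145): V_0 = 1/1.03·[0.4333·57.4951 + 0.5667·15.3981] = 32.6603

€32.66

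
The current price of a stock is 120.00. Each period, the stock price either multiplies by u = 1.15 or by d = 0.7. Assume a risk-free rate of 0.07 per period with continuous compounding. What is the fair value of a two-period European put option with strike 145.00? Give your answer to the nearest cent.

Risk-neutral probability p = (e^0.07 − 0.7)/(1.15 − 0.7) = 0.3725/0.4500 = 0.8278
Terminal stock prices: S_uu = 158.7, S_ud = 96.6, S_dd = 58.8
Terminal payoffs (K − S): max(-13.7, 0) = 0, max(48.4, 0) = 48.4, max(86.2, 0) = 86.2
Node u (S = 138): V_u = e^(−0.07)·[0.8278·0.0000 + 0.1722·48.4000] = 7.7712
Node d (S = 84): V_d = e^(−0.07)·[0.8278·48.4000 + 0.1722·86.2000] = 51.1971
Node 0 (S = 120): V_0 = e^(−0.07)·[0.8278·7.7712 + 0.1722·51.1971] = 14.2184

14.22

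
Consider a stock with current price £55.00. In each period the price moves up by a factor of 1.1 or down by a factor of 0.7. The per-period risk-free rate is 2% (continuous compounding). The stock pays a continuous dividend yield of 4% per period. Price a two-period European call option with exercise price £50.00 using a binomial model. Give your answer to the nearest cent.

Per-period risk-free factor R = e^0.02 = 1.0202; dividend-adjusted growth = e^(0.02−0.04) = 0.9802.
Risk-neutral probability p = (0.9802 − 0.7)/(1.1 − 0.7) = 0.2802/0.4000 = 0.7005
Terminal stock prices: S_uu = 66.55, S_ud = 42.35, S_dd = 26.95
Terminal payoffs (S − K): max(16.55, 0) = 16.55, max(-7.65, 0) = 0, max(-23.05, 0) = 0
Node u (S = 60.5): V_u = e^(−0.02)·[0.7005·16.5500 + 0.2995·0.0000] = 11.3637
Node d (S = 38.5): V_d = e^(−0.02)·[0.7005·0.0000 + 0.2995·0.0000] = 0.0000
Node 0 (S = 55): V_0 = e^(−0.02)·[0.7005·11.3637 + 0.2995·0.0000] = 7.8026

£7.80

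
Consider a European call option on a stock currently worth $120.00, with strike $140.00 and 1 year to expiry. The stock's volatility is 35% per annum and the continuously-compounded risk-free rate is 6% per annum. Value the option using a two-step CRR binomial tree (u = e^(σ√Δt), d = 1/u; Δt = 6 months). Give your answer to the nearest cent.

$13.35

CRR parameters: u = e^(σ√Δt) = e^(0.35·√0.5) = 1.2808, d = 1/u = 0.7808
Per-period rate: rΔt = 0.06·0.5 = 0.03, so R = e^0.03 = 1.0305
Risk-neutral probability p = (e^0.03 − 0.7808)/(1.2808 − 0.7808) = 0.2497/0.5000 = 0.4993
Terminal stock prices: S_uu = 196.9, S_ud = 120, S_dd = 73.15
Terminal payoffs (S − K): max(56.85, 0) = 56.85, max(-20, 0) = 0, max(-66.85, 0) = 0
Node u (S = 153.7): V_u = e^(−0.03)·[0.4993·56.8548 + 0.5007·0.0000] = 27.5512
Node d (S = 93.69): V_d = e^(−0.03)·[0.4993·0.0000 + 0.5007·0.0000] = 0.0000
Node 0 (S = 120): V_0 = e^(−0.03)·[0.4993·27.5512 + 0.5007·0.0000] = 13.3510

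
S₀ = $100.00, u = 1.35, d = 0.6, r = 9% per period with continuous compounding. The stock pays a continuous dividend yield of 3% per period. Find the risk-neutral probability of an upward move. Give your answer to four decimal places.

Per-period risk-free factor R = e^0.09 = 1.0942; dividend-adjusted growth = e^(0.09−0.03) = 1.0618.
Risk-neutral probability p = (1.0618 − 0.6)/(1.35 − 0.6) = 0.4618/0.7500 = 0.6158

p = 0.6158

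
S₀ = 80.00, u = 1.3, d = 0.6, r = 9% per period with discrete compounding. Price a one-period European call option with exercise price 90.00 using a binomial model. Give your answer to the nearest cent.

Risk-neutral probability p = (1 + 0.09 − 0.6)/(1.3 − 0.6) = 0.4900/0.7000 = 0.7000
Terminal stock prices: S_u = 104, S_d = 48
Terminal payoffs (S − K): max(14, 0) = 14, max(-42, 0) = 0
Node 0 (S = 80): V_0 = 1/1.09·[0.7000·14.0000 + 0.3000·0.0000] = 8.9908

8.99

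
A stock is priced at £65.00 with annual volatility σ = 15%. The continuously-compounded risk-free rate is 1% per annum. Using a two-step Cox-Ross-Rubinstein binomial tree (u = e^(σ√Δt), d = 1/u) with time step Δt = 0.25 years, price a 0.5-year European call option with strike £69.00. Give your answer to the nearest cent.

CRR parameters: u = e^(σ√Δt) = e^(0.15·√0.25) = 1.0779, d = 1/u = 0.9277
Per-period rate: rΔt = 0.01·0.25 = 0.0025, so R = e^0.0025 = 1.0025
Risk-neutral probability p = (e^0.0025 − 0.9277)/(1.0779 − 0.9277) = 0.0748/0.1501 = 0.4979
Terminal stock prices: S_uu = 75.52, S_ud = 65, S_dd = 55.95
Terminal payoffs (S − K): max(6.519, 0) = 6.519, max(-4, 0) = 0, max(-13.05, 0) = 0
Node u (S = 70.06): V_u = e^(−0.0025)·[0.4979·6.5192 + 0.5021·0.0000] = 3.2380
Node d (S = 60.3): V_d = e^(−0.0025)·[0.4979·0.0000 + 0.5021·0.0000] = 0.0000
Node 0 (S = 65): V_0 = e^(−0.0025)·[0.4979·3.2380 + 0.5021·0.0000] = 1.6083

£1.61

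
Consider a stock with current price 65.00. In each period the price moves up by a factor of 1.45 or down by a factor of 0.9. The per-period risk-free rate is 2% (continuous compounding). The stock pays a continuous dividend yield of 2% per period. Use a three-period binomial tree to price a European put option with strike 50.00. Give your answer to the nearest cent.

Per-period risk-free factor R = e^0.02 = 1.0202; dividend-adjusted growth = e^(0.02−0.02) = 1.0000.
Risk-neutral probability p = (1.0000 − 0.9)/(1.45 − 0.9) = 0.1000/0.5500 = 0.1818
Terminal stock prices: S_uuu = 198.2, S_uud = 123, S_udd = 76.34, S_ddd = 47.39
Terminal payoffs (K − S): max(-148.2, 0) = 0, max(-73, 0) = 0, max(-26.34, 0) = 0, max(2.615, 0) = 2.615
Node uu (S = 136.7): V_uu = e^(−0.02)·[0.1818·0.0000 + 0.8182·0.0000] = 0.0000
Node ud (S = 84.83): V_ud = e^(−0.02)·[0.1818·0.0000 + 0.8182·0.0000] = 0.0000
Node dd (S = 52.65): V_dd = e^(−0.02)·[0.1818·0.0000 + 0.8182·2.6150] = 2.0972
Node u (S = 94.25): V_u = e^(−0.02)·[0.1818·0.0000 + 0.8182·0.0000] = 0.0000
Node d (S = 58.5): V_d = e^(−0.02)·[0.1818·0.0000 + 0.8182·2.0972] = 1.6819
Node 0 (S = 65): V_0 = e^(−0.02)·[0.1818·0.0000 + 0.8182·1.6819] = 1.3488

1.35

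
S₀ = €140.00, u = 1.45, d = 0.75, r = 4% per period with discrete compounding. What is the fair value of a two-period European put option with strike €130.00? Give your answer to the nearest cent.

€16.26

Risk-neutral probability p = (1 + 0.04 − 0.75)/(1.45 − 0.75) = 0.2900/0.7000 = 0.4143
Terminal stock prices: S_uu = 294.4, S_ud = 152.2, S_dd = 78.75
Terminal payoffs (K − S): max(-164.4, 0) = 0, max(-22.25, 0) = 0, max(51.25, 0) = 51.25
Node u (S = 203): V_u = 1/1.04·[0.4143·0.0000 + 0.5857·0.0000] = 0.0000
Node d (S = 105): V_d = 1/1.04·[0.4143·0.0000 + 0.5857·51.2500] = 28.8633
Node 0 (S = 140): V_0 = 1/1.04·[0.4143·0.0000 + 0.5857·28.8633] = 16.2554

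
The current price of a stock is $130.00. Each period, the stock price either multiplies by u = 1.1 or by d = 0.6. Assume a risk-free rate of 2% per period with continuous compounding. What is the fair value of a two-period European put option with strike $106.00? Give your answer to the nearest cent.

Risk-neutral probability p = (e^0.02 − 0.6)/(1.1 − 0.6) = 0.4202/0.5000 = 0.8404
Terminal stock prices: S_uu = 157.3, S_ud = 85.8, S_dd = 46.8
Terminal payoffs (K − S): max(-51.3, 0) = 0, max(20.2, 0) = 20.2, max(59.2, 0) = 59.2
Node u (S = 143): V_u = e^(−0.02)·[0.8404·0.0000 + 0.1596·20.2000] = 3.1600
Node d (S = 78): V_d = e^(−0.02)·[0.8404·20.2000 + 0.1596·59.2000] = 25.9011
Node 0 (S = 130): V_0 = e^(−0.02)·[0.8404·3.1600 + 0.1596·25.9011] = 6.6550

$6.65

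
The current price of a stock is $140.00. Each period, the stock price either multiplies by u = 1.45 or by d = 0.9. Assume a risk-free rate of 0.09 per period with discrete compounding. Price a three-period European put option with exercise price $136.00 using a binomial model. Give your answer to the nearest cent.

$7.35

Risk-neutral probability p = (1 + 0.09 − 0.9)/(1.45 − 0.9) = 0.1900/0.5500 = 0.3455
Terminal stock prices: S_uuu = 426.8, S_uud = 264.9, S_udd = 164.4, S_ddd = 102.1
Terminal payoffs (K − S): max(-290.8, 0) = 0, max(-128.9, 0) = 0, max(-28.43, 0) = 0, max(33.94, 0) = 33.94
Node uu (S = 294.4): V_uu = 1/1.09·[0.3455·0.0000 + 0.6545·0.0000] = 0.0000
Node ud (S = 182.7): V_ud = 1/1.09·[0.3455·0.0000 + 0.6545·0.0000] = 0.0000
Node dd (S = 113.4): V_dd = 1/1.09·[0.3455·0.0000 + 0.6545·33.9400] = 20.3810
Node u (S = 203): V_u = 1/1.09·[0.3455·0.0000 + 0.6545·0.0000] = 0.0000
Node d (S = 126): V_d = 1/1.09·[0.3455·0.0000 + 0.6545·20.3810] = 12.2388
Node 0 (S = 140): V_0 = 1/1.09·[0.3455·0.0000 + 0.6545·12.2388] = 7.3494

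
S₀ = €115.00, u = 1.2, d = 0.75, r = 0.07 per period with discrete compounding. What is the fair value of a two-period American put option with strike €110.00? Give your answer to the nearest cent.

Risk-neutral probability p = (1 + 0.07 − 0.75)/(1.2 − 0.75) = 0.3200/0.4500 = 0.7111
Terminal stock prices: S_uu = 165.6, S_ud = 103.5, S_dd = 64.69
Terminal payoffs (K − S): max(-55.6, 0) = 0, max(6.5, 0) = 6.5, max(45.31, 0) = 45.31
Node u (S = 138): continuation = 1/1.07·[0.7111·0.0000 + 0.2889·6.5000] = 1.7549; exercise value = 0.0000 ≤ continuation, so V_u = 1.7549
Node d (S = 86.25): continuation = 1/1.07·[0.7111·6.5000 + 0.2889·45.3125] = 16.5537; exercise value = 23.7500 > continuation, so V_d = 23.7500 (exercise)
Node 0 (S = 115): continuation = 1/1.07·[0.7111·1.7549 + 0.2889·23.7500] = 7.5786; exercise value = 0.0000 ≤ continuation, so V_0 = 7.5786

€7.58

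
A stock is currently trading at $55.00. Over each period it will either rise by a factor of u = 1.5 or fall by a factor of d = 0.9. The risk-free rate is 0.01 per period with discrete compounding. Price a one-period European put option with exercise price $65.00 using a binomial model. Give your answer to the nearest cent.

$12.53

Risk-neutral probability p = (1 + 0.01 − 0.9)/(1.5 − 0.9) = 0.1100/0.6000 = 0.1833
Terminal stock prices: S_u = 82.5, S_d = 49.5
Terminal payoffs (K − S): max(-17.5, 0) = 0, max(15.5, 0) = 15.5
Node 0 (S = 55): V_0 = 1/1.01·[0.1833·0.0000 + 0.8167·15.5000] = 12.5330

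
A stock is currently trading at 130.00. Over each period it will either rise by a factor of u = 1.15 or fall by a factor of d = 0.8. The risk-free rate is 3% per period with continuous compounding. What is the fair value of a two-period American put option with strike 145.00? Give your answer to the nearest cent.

18.97

Risk-neutral probability p = (e^0.03 − 0.8)/(1.15 − 0.8) = 0.2305/0.3500 = 0.6584
Terminal stock prices: S_uu = 171.9, S_ud = 119.6, S_dd = 83.2
Terminal payoffs (K − S): max(-26.92, 0) = 0, max(25.4, 0) = 25.4, max(61.8, 0) = 61.8
Node u (S = 149.5): continuation = e^(−0.03)·[0.6584·0.0000 + 0.3416·25.4000] = 8.4192; exercise value = 0.0000 ≤ continuation, so V_u = 8.4192
Node d (S = 104): continuation = e^(−0.03)·[0.6584·25.4000 + 0.3416·61.8000] = 36.7146; exercise value = 41.0000 > continuation, so V_d = 41.0000 (exercise)
Node 0 (S = 130): continuation = e^(−0.03)·[0.6584·8.4192 + 0.3416·41.0000] = 18.9697; exercise value = 15.0000 ≤ continuation, so V_0 = 18.9697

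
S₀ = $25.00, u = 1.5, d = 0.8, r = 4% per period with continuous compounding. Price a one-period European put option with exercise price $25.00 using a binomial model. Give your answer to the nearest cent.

$3.15

Risk-neutral probability p = (e^0.04 − 0.8)/(1.5 − 0.8) = 0.2408/0.7000 = 0.3440
Terminal stock prices: S_u = 37.5, S_d = 20
Terminal payoffs (K − S): max(-12.5, 0) = 0, max(5, 0) = 5
Node 0 (S = 25): V_0 = e^(−0.04)·[0.3440·0.0000 + 0.6560·5.0000] = 3.1513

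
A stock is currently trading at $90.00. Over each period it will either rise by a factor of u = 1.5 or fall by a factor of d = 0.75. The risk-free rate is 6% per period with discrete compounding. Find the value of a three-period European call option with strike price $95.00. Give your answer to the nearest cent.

$26.74

Risk-neutral probability p = (1 + 0.06 − 0.75)/(1.5 − 0.75) = 0.3100/0.7500 = 0.4133
Terminal stock prices: S_uuu = 303.8, S_uud = 151.9, S_udd = 75.94, S_ddd = 37.97
Terminal payoffs (S − K): max(208.8, 0) = 208.8, max(56.88, 0) = 56.88, max(-19.06, 0) = 0, max(-57.03, 0) = 0
Node uu (S = 202.5): V_uu = 1/1.06·[0.4133·208.7500 + 0.5867·56.8750] = 112.8774
Node ud (S = 101.2): V_ud = 1/1.06·[0.4133·56.8750 + 0.5867·0.0000] = 22.1777
Node dd (S = 50.62): V_dd = 1/1.06·[0.4133·0.0000 + 0.5867·0.0000] = 0.0000
Node u (S = 135): V_u = 1/1.06·[0.4133·112.8774 + 0.5867·22.1777] = 56.2895
Node d (S = 67.5): V_d = 1/1.06·[0.4133·22.1777 + 0.5867·0.0000] = 8.6479
Node 0 (S = 90): V_0 = 1/1.06·[0.4133·56.2895 + 0.5867·8.6479] = 26.7356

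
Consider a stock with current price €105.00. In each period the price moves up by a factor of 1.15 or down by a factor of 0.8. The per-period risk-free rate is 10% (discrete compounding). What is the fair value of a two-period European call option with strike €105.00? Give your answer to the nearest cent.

Risk-neutral probability p = (1 + 0.1 − 0.8)/(1.15 − 0.8) = 0.3000/0.3500 = 0.8571
Terminal stock prices: S_uu = 138.9, S_ud = 96.6, S_dd = 67.2
Terminal payoffs (S − K): max(33.86, 0) = 33.86, max(-8.4, 0) = 0, max(-37.8, 0) = 0
Node u (S = 120.7): V_u = 1/1.1·[0.8571·33.8625 + 0.1429·0.0000] = 26.3864
Node d (S = 84): V_d = 1/1.1·[0.8571·0.0000 + 0.1429·0.0000] = 0.0000
Node 0 (S = 105): V_0 = 1/1.1·[0.8571·26.3864 + 0.1429·0.0000] = 20.5608

€20.56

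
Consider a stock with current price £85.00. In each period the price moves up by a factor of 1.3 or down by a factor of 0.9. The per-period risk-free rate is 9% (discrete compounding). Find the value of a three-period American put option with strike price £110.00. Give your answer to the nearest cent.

£25.00

Risk-neutral probability p = (1 + 0.09 − 0.9)/(1.3 − 0.9) = 0.1900/0.4000 = 0.4750
Terminal stock prices: S_uuu = 186.7, S_uud = 129.3, S_udd = 89.51, S_ddd = 61.97
Terminal payoffs (K − S): max(-76.75, 0) = 0, max(-19.28, 0) = 0, max(20.49, 0) = 20.49, max(48.03, 0) = 48.03
Node uu (S = 143.7): continuation = 1/1.09·[0.4750·0.0000 + 0.5250·0.0000] = 0.0000; exercise value = 0.0000 ≤ continuation, so V_uu = 0.0000
Node ud (S = 99.45): continuation = 1/1.09·[0.4750·0.0000 + 0.5250·20.4950] = 9.8714; exercise value = 10.5500 > continuation, so V_ud = 10.5500 (exercise)
Node dd (S = 68.85): continuation = 1/1.09·[0.4750·20.4950 + 0.5250·48.0350] = 32.0674; exercise value = 41.1500 > continuation, so V_dd = 41.1500 (exercise)
Node u (S = 110.5): continuation = 1/1.09·[0.4750·0.0000 + 0.5250·10.5500] = 5.0814; exercise value = 0.0000 ≤ continuation, so V_u = 5.0814
Node d (S = 76.5): continuation = 1/1.09·[0.4750·10.5500 + 0.5250·41.1500] = 24.4174; exercise value = 33.5000 > continuation, so V_d = 33.5000 (exercise)
Node 0 (S = 85): continuation = 1/1.09·[0.4750·5.0814 + 0.5250·33.5000] = 18.3497; exercise value = 25.0000 > continuation, so V_0 = 25.0000 (exercise)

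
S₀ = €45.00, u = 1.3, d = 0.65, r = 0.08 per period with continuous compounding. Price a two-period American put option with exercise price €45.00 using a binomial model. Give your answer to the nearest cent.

Risk-neutral probability p = (e^0.08 − 0.65)/(1.3 − 0.65) = 0.4333/0.6500 = 0.6666
Terminal stock prices: S_uu = 76.05, S_ud = 38.02, S_dd = 19.01
Terminal payoffs (K − S): max(-31.05, 0) = 0, max(6.975, 0) = 6.975, max(25.99, 0) = 25.99
Node u (S = 58.5): continuation = e^(−0.08)·[0.6666·0.0000 + 0.3334·6.9750] = 2.1467; exercise value = 0.0000 ≤ continuation, so V_u = 2.1467
Node d (S = 29.25): continuation = e^(−0.08)·[0.6666·6.9750 + 0.3334·25.9875] = 12.2902; exercise value = 15.7500 > continuation, so V_d = 15.7500 (exercise)
Node 0 (S = 45): continuation = e^(−0.08)·[0.6666·2.1467 + 0.3334·15.7500] = 6.1684; exercise value = 0.0000 ≤ continuation, so V_0 = 6.1684

€6.17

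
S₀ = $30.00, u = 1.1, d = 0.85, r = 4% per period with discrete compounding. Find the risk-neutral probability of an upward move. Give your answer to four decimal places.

p = 0.7600

Risk-neutral probability p = (1 + 0.04 − 0.85)/(1.1 − 0.85) = 0.1900/0.2500 = 0.7600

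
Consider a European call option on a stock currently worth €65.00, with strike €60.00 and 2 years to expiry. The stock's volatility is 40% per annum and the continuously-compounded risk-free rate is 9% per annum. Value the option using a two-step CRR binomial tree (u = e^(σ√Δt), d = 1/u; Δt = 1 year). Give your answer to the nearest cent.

CRR parameters: u = e^(σ√Δt) = e^(0.4·√1) = 1.4918, d = 1/u = 0.6703
Per-period rate: rΔt = 0.09·1 = 0.09, so R = e^0.09 = 1.0942
Risk-neutral probability p = (e^0.09 − 0.6703)/(1.4918 − 0.6703) = 0.4239/0.8215 = 0.5159
Terminal stock prices: S_uu = 144.7, S_ud = 65, S_dd = 29.21
Terminal payoffs (S − K): max(84.66, 0) = 84.66, max(5, 0) = 5, max(-30.79, 0) = 0
Node u (S = 96.97): V_u = e^(−0.09)·[0.5159·84.6602 + 0.4841·5.0000] = 42.1327
Node d (S = 43.57): V_d = e^(−0.09)·[0.5159·5.0000 + 0.4841·0.0000] = 2.3577
Node 0 (S = 65): V_0 = e^(−0.09)·[0.5159·42.1327 + 0.4841·2.3577] = 20.9104

€20.91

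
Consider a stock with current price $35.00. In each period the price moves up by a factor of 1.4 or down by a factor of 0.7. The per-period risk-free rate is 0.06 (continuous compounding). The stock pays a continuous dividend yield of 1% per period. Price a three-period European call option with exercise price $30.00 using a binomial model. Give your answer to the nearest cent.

Per-period risk-free factor R = e^0.06 = 1.0618; dividend-adjusted growth = e^(0.06−0.01) = 1.0513.
Risk-neutral probability p = (1.0513 − 0.7)/(1.4 − 0.7) = 0.3513/0.7000 = 0.5018
Terminal stock prices: S_uuu = 96.04, S_uud = 48.02, S_udd = 24.01, S_ddd = 12
Terminal payoffs (S − K): max(66.04, 0) = 66.04, max(18.02, 0) = 18.02, max(-5.99, 0) = 0, max(-18, 0) = 0
Node uu (S = 68.6): V_uu = e^(−0.06)·[0.5018·66.0400 + 0.4982·18.0200] = 39.6645
Node ud (S = 34.3): V_ud = e^(−0.06)·[0.5018·18.0200 + 0.4982·0.0000] = 8.5161
Node dd (S = 17.15): V_dd = e^(−0.06)·[0.5018·0.0000 + 0.4982·0.0000] = 0.0000
Node u (S = 49): V_u = e^(−0.06)·[0.5018·39.6645 + 0.4982·8.5161] = 22.7407
Node d (S = 24.5): V_d = e^(−0.06)·[0.5018·8.5161 + 0.4982·0.0000] = 4.0247
Node 0 (S = 35): V_0 = e^(−0.06)·[0.5018·22.7407 + 0.4982·4.0247] = 12.6353

$12.64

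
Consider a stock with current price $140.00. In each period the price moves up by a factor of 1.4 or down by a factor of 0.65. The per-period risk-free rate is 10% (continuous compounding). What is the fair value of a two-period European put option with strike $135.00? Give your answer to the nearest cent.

Risk-neutral probability p = (e^0.1 − 0.65)/(1.4 − 0.65) = 0.4552/0.7500 = 0.6069
Terminal stock prices: S_uu = 274.4, S_ud = 127.4, S_dd = 59.15
Terminal payoffs (K − S): max(-139.4, 0) = 0, max(7.6, 0) = 7.6, max(75.85, 0) = 75.85
Node u (S = 196): V_u = e^(−0.1)·[0.6069·0.0000 + 0.3931·7.6000] = 2.7033
Node d (S = 91): V_d = e^(−0.1)·[0.6069·7.6000 + 0.3931·75.8500] = 31.1531
Node 0 (S = 140): V_0 = e^(−0.1)·[0.6069·2.7033 + 0.3931·31.1531] = 12.5655

$12.57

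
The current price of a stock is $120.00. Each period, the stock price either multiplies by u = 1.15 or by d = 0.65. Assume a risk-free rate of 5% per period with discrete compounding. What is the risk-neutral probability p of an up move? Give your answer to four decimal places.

Risk-neutral probability p = (1 + 0.05 − 0.65)/(1.15 − 0.65) = 0.4000/0.5000 = 0.8000

p = 0.8000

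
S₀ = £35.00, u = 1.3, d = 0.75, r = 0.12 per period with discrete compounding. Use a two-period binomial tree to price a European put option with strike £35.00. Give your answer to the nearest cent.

£1.61

Risk-neutral probability p = (1 + 0.12 − 0.75)/(1.3 − 0.75) = 0.3700/0.5500 = 0.6727
Terminal stock prices: S_uu = 59.15, S_ud = 34.12, S_dd = 19.69
Terminal payoffs (K − S): max(-24.15, 0) = 0, max(0.875, 0) = 0.875, max(15.31, 0) = 15.31
Node u (S = 45.5): V_u = 1/1.12·[0.6727·0.0000 + 0.3273·0.8750] = 0.2557
Node d (S = 26.25): V_d = 1/1.12·[0.6727·0.8750 + 0.3273·15.3125] = 5.0000
Node 0 (S = 35): V_0 = 1/1.12·[0.6727·0.2557 + 0.3273·5.0000] = 1.6146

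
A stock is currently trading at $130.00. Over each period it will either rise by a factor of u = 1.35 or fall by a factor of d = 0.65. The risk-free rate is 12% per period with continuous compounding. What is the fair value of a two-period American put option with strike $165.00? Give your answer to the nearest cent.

Risk-neutral probability p = (e^0.12 − 0.65)/(1.35 − 0.65) = 0.4775/0.7000 = 0.6821
Terminal stock prices: S_uu = 236.9, S_ud = 114.1, S_dd = 54.93
Terminal payoffs (K − S): max(-71.93, 0) = 0, max(50.92, 0) = 50.92, max(110.1, 0) = 110.1
Node u (S = 175.5): continuation = e^(−0.12)·[0.6821·0.0000 + 0.3179·50.9250] = 14.3567; exercise value = 0.0000 ≤ continuation, so V_u = 14.3567
Node d (S = 84.5): continuation = e^(−0.12)·[0.6821·50.9250 + 0.3179·110.0750] = 61.8419; exercise value = 80.5000 > continuation, so V_d = 80.5000 (exercise)
Node 0 (S = 130): continuation = e^(−0.12)·[0.6821·14.3567 + 0.3179·80.5000] = 31.3802; exercise value = 35.0000 > continuation, so V_0 = 35.0000 (exercise)

$35.00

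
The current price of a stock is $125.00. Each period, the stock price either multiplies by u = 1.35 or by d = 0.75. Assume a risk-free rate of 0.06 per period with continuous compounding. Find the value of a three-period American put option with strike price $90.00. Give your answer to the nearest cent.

$4.03

Risk-neutral probability p = (e^0.06 − 0.75)/(1.35 − 0.75) = 0.3118/0.6000 = 0.5197
Terminal stock prices: S_uuu = 307.5, S_uud = 170.9, S_udd = 94.92, S_ddd = 52.73
Terminal payoffs (K − S): max(-217.5, 0) = 0, max(-80.86, 0) = 0, max(-4.922, 0) = 0, max(37.27, 0) = 37.27
Node uu (S = 227.8): continuation = e^(−0.06)·[0.5197·0.0000 + 0.4803·0.0000] = 0.0000; exercise value = 0.0000 ≤ continuation, so V_uu = 0.0000
Node ud (S = 126.6): continuation = e^(−0.06)·[0.5197·0.0000 + 0.4803·0.0000] = 0.0000; exercise value = 0.0000 ≤ continuation, so V_ud = 0.0000
Node dd (S = 70.31): continuation = e^(−0.06)·[0.5197·0.0000 + 0.4803·37.2656] = 16.8554; exercise value = 19.6875 > continuation, so V_dd = 19.6875 (exercise)
Node u (S = 168.8): continuation = e^(−0.06)·[0.5197·0.0000 + 0.4803·0.0000] = 0.0000; exercise value = 0.0000 ≤ continuation, so V_u = 0.0000
Node d (S = 93.75): continuation = e^(−0.06)·[0.5197·0.0000 + 0.4803·19.6875] = 8.9047; exercise value = 0.0000 ≤ continuation, so V_d = 8.9047
Node 0 (S = 125): continuation = e^(−0.06)·[0.5197·0.0000 + 0.4803·8.9047] = 4.0276; exercise value = 0.0000 ≤ continuation, so V_0 = 4.0276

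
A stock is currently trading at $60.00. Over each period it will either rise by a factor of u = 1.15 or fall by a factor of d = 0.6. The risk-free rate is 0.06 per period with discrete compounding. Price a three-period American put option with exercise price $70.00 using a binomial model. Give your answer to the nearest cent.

Risk-neutral probability p = (1 + 0.06 − 0.6)/(1.15 − 0.6) = 0.4600/0.5500 = 0.8364
Terminal stock prices: S_uuu = 91.25, S_uud = 47.61, S_udd = 24.84, S_ddd = 12.96
Terminal payoffs (K − S): max(-21.25, 0) = 0, max(22.39, 0) = 22.39, max(45.16, 0) = 45.16, max(57.04, 0) = 57.04
Node uu (S = 79.35): continuation = 1/1.06·[0.8364·0.0000 + 0.1636·22.3900] = 3.4564; exercise value = 0.0000 ≤ continuation, so V_uu = 3.4564
Node ud (S = 41.4): continuation = 1/1.06·[0.8364·22.3900 + 0.1636·45.1600] = 24.6377; exercise value = 28.6000 > continuation, so V_ud = 28.6000 (exercise)
Node dd (S = 21.6): continuation = 1/1.06·[0.8364·45.1600 + 0.1636·57.0400] = 44.4377; exercise value = 48.4000 > continuation, so V_dd = 48.4000 (exercise)
Node u (S = 69): continuation = 1/1.06·[0.8364·3.4564 + 0.1636·28.6000] = 7.1423; exercise value = 1.0000 ≤ continuation, so V_u = 7.1423
Node d (S = 36): continuation = 1/1.06·[0.8364·28.6000 + 0.1636·48.4000] = 30.0377; exercise value = 34.0000 > continuation, so V_d = 34.0000 (exercise)
Node 0 (S = 60): continuation = 1/1.06·[0.8364·7.1423 + 0.1636·34.0000] = 10.8841; exercise value = 10.0000 ≤ continuation, so V_0 = 10.8841

$10.88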